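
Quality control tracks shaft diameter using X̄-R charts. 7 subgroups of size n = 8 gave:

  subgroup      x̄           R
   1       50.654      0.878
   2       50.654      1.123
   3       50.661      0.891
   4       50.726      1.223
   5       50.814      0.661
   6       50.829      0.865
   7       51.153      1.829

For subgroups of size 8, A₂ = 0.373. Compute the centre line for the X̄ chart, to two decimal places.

50.78

X̄̄ = (50.654 + 50.654 + 50.661 + 50.726 + 50.814 + 50.829 + 51.153) / 7 = 355.4910 / 7 = 50.7844
CL = X̄̄ = 50.7844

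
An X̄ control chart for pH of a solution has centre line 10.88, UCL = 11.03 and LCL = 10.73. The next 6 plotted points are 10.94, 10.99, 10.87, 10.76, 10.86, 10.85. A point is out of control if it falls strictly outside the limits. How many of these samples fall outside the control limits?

0

All 6 points lie within [10.73, 11.03].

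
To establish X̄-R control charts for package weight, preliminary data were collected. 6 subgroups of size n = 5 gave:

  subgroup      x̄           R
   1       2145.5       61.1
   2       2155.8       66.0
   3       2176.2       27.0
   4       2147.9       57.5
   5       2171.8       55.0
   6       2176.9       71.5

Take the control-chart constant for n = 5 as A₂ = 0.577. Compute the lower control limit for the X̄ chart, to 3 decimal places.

X̄̄ = (2145.5 + 2155.8 + 2176.2 + 2147.9 + 2171.8 + 2176.9) / 6 = 12974.1000 / 6 = 2162.3500
R̄ = (61.1 + 66.0 + 27.0 + 57.5 + 55.0 + 71.5) / 6 = 338.1000 / 6 = 56.3500
LCL = X̄̄ − A₂·R̄ = 2162.3500 − 0.577 × 56.3500 = 2129.8360

2129.836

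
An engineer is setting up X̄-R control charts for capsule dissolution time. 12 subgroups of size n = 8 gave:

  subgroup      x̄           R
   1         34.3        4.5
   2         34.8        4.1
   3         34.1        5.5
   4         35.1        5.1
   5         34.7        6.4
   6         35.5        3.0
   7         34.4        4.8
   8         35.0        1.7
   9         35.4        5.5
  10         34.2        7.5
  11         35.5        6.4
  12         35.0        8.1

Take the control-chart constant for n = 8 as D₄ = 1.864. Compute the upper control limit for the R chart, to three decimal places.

9.724

R̄ = (4.5 + 4.1 + 5.5 + 5.1 + 6.4 + 3.0 + 4.8 + 1.7 + 5.5 + 7.5 + 6.4 + 8.1) / 12 = 62.6000 / 12 = 5.2167
UCL_R = D₄·R̄ = 1.864 × 5.2167 = 9.7239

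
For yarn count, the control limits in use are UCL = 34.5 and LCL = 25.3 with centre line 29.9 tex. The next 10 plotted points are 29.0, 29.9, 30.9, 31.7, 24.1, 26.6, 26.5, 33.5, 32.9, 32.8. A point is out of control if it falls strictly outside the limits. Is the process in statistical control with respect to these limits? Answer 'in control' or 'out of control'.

out of control

Compare each point to [25.3, 34.5]: sample 5 = 24.1 < LCL.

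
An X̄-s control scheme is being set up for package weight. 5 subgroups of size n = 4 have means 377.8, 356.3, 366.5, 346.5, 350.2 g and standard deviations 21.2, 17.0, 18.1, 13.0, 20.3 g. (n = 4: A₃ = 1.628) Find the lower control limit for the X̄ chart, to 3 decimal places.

330.286

X̄̄ = (377.8 + 356.3 + 366.5 + 346.5 + 350.2) / 5 = 359.4600
s̄ = (21.2 + 17.0 + 18.1 + 13.0 + 20.3) / 5 = 17.9200
LCL = X̄̄ − A₃·s̄ = 359.4600 − 1.628 × 17.9200 = 330.2862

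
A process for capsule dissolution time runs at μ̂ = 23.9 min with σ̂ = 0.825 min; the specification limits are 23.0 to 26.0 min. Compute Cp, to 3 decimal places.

Cp = (USL − LSL) / (6σ̂) = (26.0 − 23.0) / (6 × 0.825) = 3.0000 / 4.9500 = 0.6061

0.606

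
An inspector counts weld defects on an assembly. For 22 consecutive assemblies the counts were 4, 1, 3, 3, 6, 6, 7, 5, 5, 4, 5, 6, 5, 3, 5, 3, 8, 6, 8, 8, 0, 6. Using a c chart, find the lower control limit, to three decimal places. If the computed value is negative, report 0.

c̄ = (4 + 1 + 3 + 3 + 6 + 6 + 7 + 5 + 5 + 4 + 5 + 6 + 5 + 3 + 5 + 3 + 8 + 6 + 8 + 8 + 0 + 6) / 22 = 107 / 22 = 4.8636
LCL = c̄ − 3√c̄ = 4.8636 − 3 × 2.2054 = -1.7525 → 0 (cannot be negative)

0.000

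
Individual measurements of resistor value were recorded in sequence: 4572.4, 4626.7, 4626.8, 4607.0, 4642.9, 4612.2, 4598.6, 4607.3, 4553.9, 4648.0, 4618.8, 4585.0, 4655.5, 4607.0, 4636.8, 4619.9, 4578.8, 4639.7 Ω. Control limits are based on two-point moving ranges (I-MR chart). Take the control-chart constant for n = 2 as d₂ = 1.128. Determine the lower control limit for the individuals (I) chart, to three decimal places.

4512.855

X̄ = (4572.4 + 4626.7 + 4626.8 + 4607.0 + 4642.9 + 4612.2 + 4598.6 + 4607.3 + 4553.9 + 4648.0 + 4618.8 + 4585.0 + 4655.5 + 4607.0 + 4636.8 + 4619.9 + 4578.8 + 4639.7) / 18 = 4613.1833
Moving ranges: 54.3, 0.1, 19.8, 35.9, 30.7, 13.6, 8.7, 53.4, 94.1, 29.2, 33.8, 70.5, 48.5, 29.8, 16.9, 41.1, 60.9; M̄R̄ = 641.3000 / 17 = 37.7235
LCL = X̄ − 3·M̄R̄/d₂ = 4613.1833 − 3 × 37.7235 / 1.128 = 4512.8548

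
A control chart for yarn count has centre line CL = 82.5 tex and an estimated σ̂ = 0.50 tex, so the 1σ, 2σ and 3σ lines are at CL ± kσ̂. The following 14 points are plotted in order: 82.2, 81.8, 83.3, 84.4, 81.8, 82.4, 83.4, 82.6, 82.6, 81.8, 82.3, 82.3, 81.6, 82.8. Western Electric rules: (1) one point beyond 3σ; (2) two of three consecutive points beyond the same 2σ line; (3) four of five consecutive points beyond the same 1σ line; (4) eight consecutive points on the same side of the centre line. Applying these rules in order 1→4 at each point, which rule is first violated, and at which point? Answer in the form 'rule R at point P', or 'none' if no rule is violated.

rule 1 at point 4

Zone of each point (C = within 1σ̂, B = 1σ̂–2σ̂, A = 2σ̂–3σ̂, * = beyond 3σ̂; sign = side of CL): 1:-C, 2:-B, 3:+B, 4:+*, 5:-B, 6:-C, 7:+B, 8:+C, 9:+C, 10:-B, 11:-C, 12:-C, 13:-B, 14:+C
Rule 1 (one point beyond the 3σ limits) is satisfied at point 4.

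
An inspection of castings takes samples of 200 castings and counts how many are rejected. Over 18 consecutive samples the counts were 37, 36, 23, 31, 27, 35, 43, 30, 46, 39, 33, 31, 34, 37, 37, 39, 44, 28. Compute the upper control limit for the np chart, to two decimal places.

51.12

p̄ = Σdᵢ / (k·n) = 630 / (18 × 200) = 0.17500
UCL = np̄ + 3·√(np̄(1−p̄)) = 35.0000 + 3 × √(35.0000×0.82500) = 35.0000 + 3 × 5.3735 = 51.1206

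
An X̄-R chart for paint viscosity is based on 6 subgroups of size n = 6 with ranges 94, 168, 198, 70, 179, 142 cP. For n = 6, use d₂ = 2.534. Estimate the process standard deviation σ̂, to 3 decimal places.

R̄ = (94 + 168 + 198 + 70 + 179 + 142) / 6 = 141.8333
σ̂ = R̄ / d₂ = 141.8333 / 2.534 = 55.9721

55.972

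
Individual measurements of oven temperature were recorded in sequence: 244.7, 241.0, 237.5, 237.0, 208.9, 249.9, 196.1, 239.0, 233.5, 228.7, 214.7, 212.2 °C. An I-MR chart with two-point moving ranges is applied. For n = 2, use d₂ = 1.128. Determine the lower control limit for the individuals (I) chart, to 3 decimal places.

180.172

X̄ = (244.7 + 241.0 + 237.5 + 237.0 + 208.9 + 249.9 + 196.1 + 239.0 + 233.5 + 228.7 + 214.7 + 212.2) / 12 = 228.6000
Moving ranges: 3.7, 3.5, 0.5, 28.1, 41.0, 53.8, 42.9, 5.5, 4.8, 14.0, 2.5; M̄R̄ = 200.3000 / 11 = 18.2091
LCL = X̄ − 3·M̄R̄/d₂ = 228.6000 − 3 × 18.2091 / 1.128 = 180.1716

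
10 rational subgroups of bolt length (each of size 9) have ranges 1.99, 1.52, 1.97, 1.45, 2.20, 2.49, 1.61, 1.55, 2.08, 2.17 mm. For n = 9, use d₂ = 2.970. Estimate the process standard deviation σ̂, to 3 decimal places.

R̄ = (1.99 + 1.52 + 1.97 + 1.45 + 2.20 + 2.49 + 1.61 + 1.55 + 2.08 + 2.17) / 10 = 1.9030
σ̂ = R̄ / d₂ = 1.9030 / 2.970 = 0.6407

0.641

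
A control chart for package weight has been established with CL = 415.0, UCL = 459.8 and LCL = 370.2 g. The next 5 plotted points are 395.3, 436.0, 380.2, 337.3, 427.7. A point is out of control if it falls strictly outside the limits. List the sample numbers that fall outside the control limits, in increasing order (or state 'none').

4

Compare each point to [370.2, 459.8]: sample 4 = 337.3 < LCL.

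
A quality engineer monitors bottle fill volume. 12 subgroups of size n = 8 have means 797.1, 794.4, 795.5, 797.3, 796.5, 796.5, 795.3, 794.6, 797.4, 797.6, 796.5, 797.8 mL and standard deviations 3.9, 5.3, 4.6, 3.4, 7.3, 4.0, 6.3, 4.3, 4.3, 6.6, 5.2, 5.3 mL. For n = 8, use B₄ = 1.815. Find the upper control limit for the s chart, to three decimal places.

9.151

s̄ = (3.9 + 5.3 + 4.6 + 3.4 + 7.3 + 4.0 + 6.3 + 4.3 + 4.3 + 6.6 + 5.2 + 5.3) / 12 = 5.0417
UCL_s = B₄·s̄ = 1.815 × 5.0417 = 9.1506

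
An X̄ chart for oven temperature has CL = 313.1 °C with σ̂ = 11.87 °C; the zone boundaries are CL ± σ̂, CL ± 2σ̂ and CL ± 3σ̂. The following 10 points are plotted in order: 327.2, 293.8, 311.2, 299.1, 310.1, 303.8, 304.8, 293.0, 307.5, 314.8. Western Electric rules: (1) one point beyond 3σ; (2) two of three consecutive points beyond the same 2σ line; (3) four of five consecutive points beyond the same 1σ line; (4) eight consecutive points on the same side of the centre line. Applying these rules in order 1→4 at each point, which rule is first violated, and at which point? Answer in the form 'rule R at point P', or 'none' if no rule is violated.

Zone of each point (C = within 1σ̂, B = 1σ̂–2σ̂, A = 2σ̂–3σ̂, * = beyond 3σ̂; sign = side of CL): 1:+B, 2:-B, 3:-C, 4:-B, 5:-C, 6:-C, 7:-C, 8:-B, 9:-C, 10:+C
Rule 4 (eight consecutive points on the same side of the centre line) is satisfied at point 9.

rule 4 at point 9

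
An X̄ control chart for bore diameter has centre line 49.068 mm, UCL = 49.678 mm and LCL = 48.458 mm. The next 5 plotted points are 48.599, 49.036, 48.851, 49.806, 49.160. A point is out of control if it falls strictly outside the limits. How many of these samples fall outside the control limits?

Compare each point to [48.458, 49.678]: sample 4 = 49.806 > UCL.

1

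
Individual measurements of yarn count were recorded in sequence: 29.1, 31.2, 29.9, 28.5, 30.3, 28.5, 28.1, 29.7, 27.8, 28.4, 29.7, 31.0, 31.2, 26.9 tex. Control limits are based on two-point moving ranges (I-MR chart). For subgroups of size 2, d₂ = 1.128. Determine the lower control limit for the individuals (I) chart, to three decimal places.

X̄ = (29.1 + 31.2 + 29.9 + 28.5 + 30.3 + 28.5 + 28.1 + 29.7 + 27.8 + 28.4 + 29.7 + 31.0 + 31.2 + 26.9) / 14 = 29.3071
Moving ranges: 2.1, 1.3, 1.4, 1.8, 1.8, 0.4, 1.6, 1.9, 0.6, 1.3, 1.3, 0.2, 4.3; M̄R̄ = 20.0000 / 13 = 1.5385
LCL = X̄ − 3·M̄R̄/d₂ = 29.3071 − 3 × 1.5385 / 1.128 = 25.2155

25.215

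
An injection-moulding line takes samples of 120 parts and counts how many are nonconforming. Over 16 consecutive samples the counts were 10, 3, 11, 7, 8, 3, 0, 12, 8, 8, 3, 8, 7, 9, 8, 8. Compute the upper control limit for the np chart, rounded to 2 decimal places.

p̄ = Σdᵢ / (k·n) = 113 / (16 × 120) = 0.05885
UCL = np̄ + 3·√(np̄(1−p̄)) = 7.0625 + 3 × √(7.0625×0.94115) = 7.0625 + 3 × 2.5781 = 14.7969

14.80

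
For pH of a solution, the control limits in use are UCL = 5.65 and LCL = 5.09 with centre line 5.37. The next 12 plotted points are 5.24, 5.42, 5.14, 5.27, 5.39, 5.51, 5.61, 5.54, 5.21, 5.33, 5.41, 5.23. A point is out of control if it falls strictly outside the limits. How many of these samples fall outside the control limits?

0

All 12 points lie within [5.09, 5.65].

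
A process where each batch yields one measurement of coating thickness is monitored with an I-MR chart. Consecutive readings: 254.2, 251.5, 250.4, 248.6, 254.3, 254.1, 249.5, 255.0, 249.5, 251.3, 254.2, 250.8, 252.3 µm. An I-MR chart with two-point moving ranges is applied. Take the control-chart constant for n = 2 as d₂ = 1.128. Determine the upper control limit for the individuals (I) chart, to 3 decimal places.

X̄ = (254.2 + 251.5 + 250.4 + 248.6 + 254.3 + 254.1 + 249.5 + 255.0 + 249.5 + 251.3 + 254.2 + 250.8 + 252.3) / 13 = 251.9769
Moving ranges: 2.7, 1.1, 1.8, 5.7, 0.2, 4.6, 5.5, 5.5, 1.8, 2.9, 3.4, 1.5; M̄R̄ = 36.7000 / 12 = 3.0583
UCL = X̄ + 3·M̄R̄/d₂ = 251.9769 + 3 × 3.0583 / 1.128 = 260.1108

260.111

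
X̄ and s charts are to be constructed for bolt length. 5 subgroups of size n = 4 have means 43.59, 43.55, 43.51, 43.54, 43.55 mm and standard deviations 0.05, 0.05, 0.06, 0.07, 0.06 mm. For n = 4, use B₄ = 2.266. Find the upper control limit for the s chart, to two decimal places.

0.13

s̄ = (0.05 + 0.05 + 0.06 + 0.07 + 0.06) / 5 = 0.0580
UCL_s = B₄·s̄ = 2.266 × 0.0580 = 0.1314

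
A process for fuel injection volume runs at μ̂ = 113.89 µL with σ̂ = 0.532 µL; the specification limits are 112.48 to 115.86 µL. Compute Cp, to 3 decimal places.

Cp = (USL − LSL) / (6σ̂) = (115.86 − 112.48) / (6 × 0.532) = 3.3800 / 3.1920 = 1.0589

1.059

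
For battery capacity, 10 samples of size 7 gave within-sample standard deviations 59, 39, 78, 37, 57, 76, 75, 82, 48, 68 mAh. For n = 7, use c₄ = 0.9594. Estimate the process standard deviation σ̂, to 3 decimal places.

s̄ = (59 + 39 + 78 + 37 + 57 + 76 + 75 + 82 + 48 + 68) / 10 = 61.9000
σ̂ = s̄ / c₄ = 61.9000 / 0.9594 = 64.5195

64.519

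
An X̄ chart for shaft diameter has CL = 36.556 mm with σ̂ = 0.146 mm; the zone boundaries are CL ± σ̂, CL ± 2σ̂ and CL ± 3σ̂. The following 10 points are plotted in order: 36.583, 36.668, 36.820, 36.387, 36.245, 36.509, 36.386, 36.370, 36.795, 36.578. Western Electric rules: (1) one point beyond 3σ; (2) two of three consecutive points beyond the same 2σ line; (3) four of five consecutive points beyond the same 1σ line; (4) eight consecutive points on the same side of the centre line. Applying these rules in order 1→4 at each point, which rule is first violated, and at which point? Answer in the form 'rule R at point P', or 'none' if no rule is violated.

rule 3 at point 8

Zone of each point (C = within 1σ̂, B = 1σ̂–2σ̂, A = 2σ̂–3σ̂, * = beyond 3σ̂; sign = side of CL): 1:+C, 2:+C, 3:+B, 4:-B, 5:-A, 6:-C, 7:-B, 8:-B, 9:+B, 10:+C
Rule 3 (four of five consecutive points beyond the same 1σ limit) is satisfied at point 8.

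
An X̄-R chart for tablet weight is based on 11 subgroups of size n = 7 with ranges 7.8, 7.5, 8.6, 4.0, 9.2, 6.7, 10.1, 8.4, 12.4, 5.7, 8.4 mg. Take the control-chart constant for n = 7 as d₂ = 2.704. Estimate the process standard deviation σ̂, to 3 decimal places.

R̄ = (7.8 + 7.5 + 8.6 + 4.0 + 9.2 + 6.7 + 10.1 + 8.4 + 12.4 + 5.7 + 8.4) / 11 = 8.0727
σ̂ = R̄ / d₂ = 8.0727 / 2.704 = 2.9855

2.985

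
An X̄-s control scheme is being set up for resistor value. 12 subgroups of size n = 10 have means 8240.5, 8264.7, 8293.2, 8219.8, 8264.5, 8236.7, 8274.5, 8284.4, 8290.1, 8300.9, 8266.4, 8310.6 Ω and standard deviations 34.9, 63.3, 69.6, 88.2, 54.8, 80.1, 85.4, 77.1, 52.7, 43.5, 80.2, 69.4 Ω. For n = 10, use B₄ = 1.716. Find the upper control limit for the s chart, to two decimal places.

114.29

s̄ = (34.9 + 63.3 + 69.6 + 88.2 + 54.8 + 80.1 + 85.4 + 77.1 + 52.7 + 43.5 + 80.2 + 69.4) / 12 = 66.6000
UCL_s = B₄·s̄ = 1.716 × 66.6000 = 114.2856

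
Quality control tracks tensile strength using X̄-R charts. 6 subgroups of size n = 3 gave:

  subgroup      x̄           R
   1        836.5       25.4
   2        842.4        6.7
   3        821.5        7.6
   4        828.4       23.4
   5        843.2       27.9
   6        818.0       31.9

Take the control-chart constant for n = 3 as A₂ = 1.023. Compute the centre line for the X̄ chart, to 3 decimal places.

X̄̄ = (836.5 + 842.4 + 821.5 + 828.4 + 843.2 + 818.0) / 6 = 4990.0000 / 6 = 831.6667
CL = X̄̄ = 831.6667

831.667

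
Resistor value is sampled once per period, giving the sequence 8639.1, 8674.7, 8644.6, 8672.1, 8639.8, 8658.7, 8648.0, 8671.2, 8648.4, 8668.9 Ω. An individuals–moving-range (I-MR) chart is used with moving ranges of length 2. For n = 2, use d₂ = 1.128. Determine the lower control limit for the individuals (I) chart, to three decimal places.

X̄ = (8639.1 + 8674.7 + 8644.6 + 8672.1 + 8639.8 + 8658.7 + 8648.0 + 8671.2 + 8648.4 + 8668.9) / 10 = 8656.5500
Moving ranges: 35.6, 30.1, 27.5, 32.3, 18.9, 10.7, 23.2, 22.8, 20.5; M̄R̄ = 221.6000 / 9 = 24.6222
LCL = X̄ − 3·M̄R̄/d₂ = 8656.5500 − 3 × 24.6222 / 1.128 = 8591.0654

8591.065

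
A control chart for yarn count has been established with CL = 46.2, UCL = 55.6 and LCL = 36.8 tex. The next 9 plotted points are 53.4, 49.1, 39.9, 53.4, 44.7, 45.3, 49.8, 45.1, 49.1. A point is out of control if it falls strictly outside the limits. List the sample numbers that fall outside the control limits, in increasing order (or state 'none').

none

All 9 points lie within [36.8, 55.6].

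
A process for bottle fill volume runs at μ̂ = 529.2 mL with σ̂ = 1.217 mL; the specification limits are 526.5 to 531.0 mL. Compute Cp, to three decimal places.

0.616

Cp = (USL − LSL) / (6σ̂) = (531.0 − 526.5) / (6 × 1.217) = 4.5000 / 7.3020 = 0.6163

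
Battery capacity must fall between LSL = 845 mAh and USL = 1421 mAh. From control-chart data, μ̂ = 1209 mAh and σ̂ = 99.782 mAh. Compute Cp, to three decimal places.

Cp = (USL − LSL) / (6σ̂) = (1421 − 845) / (6 × 99.782) = 576.0000 / 598.6920 = 0.9621

0.962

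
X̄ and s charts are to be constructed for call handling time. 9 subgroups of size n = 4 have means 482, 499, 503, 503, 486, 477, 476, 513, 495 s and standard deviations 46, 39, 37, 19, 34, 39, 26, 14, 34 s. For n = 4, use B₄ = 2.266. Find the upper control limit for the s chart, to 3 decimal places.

72.512

s̄ = (46 + 39 + 37 + 19 + 34 + 39 + 26 + 14 + 34) / 9 = 32.0000
UCL_s = B₄·s̄ = 2.266 × 32.0000 = 72.5120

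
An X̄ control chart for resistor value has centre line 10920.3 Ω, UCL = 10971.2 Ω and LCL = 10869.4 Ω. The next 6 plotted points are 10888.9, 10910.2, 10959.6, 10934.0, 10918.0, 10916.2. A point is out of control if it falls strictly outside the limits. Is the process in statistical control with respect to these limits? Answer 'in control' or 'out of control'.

All 6 points lie within [10869.4, 10971.2].

in control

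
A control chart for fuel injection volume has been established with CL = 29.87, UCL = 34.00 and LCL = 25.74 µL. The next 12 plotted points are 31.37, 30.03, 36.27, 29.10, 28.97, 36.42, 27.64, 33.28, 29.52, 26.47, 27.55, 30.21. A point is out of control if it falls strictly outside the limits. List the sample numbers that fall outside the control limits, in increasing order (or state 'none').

Compare each point to [25.74, 34.00]: sample 3 = 36.27 > UCL; sample 6 = 36.42 > UCL.

3, 6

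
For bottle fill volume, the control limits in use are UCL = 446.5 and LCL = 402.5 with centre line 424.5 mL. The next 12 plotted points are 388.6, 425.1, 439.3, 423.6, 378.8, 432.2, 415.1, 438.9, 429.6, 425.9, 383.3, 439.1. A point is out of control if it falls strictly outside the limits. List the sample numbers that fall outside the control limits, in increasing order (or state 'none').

Compare each point to [402.5, 446.5]: sample 1 = 388.6 < LCL; sample 5 = 378.8 < LCL; sample 11 = 383.3 < LCL.

1, 5, 11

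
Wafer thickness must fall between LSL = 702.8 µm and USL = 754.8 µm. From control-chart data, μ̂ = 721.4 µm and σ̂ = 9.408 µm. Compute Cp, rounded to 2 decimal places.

Cp = (USL − LSL) / (6σ̂) = (754.8 − 702.8) / (6 × 9.408) = 52.0000 / 56.4480 = 0.9212

0.92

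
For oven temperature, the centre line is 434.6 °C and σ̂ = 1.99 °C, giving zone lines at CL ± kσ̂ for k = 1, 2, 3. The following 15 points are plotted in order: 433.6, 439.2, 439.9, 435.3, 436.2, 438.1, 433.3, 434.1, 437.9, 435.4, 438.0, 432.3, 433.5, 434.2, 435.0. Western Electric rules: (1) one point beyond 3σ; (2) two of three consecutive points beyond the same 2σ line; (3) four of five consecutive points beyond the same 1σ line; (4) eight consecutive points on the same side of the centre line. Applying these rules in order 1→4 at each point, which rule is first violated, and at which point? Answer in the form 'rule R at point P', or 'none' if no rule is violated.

rule 2 at point 3

Zone of each point (C = within 1σ̂, B = 1σ̂–2σ̂, A = 2σ̂–3σ̂, * = beyond 3σ̂; sign = side of CL): 1:-C, 2:+A, 3:+A, 4:+C, 5:+C, 6:+B, 7:-C, 8:-C, 9:+B, 10:+C, 11:+B, 12:-B, 13:-C, 14:-C, 15:+C
Rule 2 (two of three consecutive points beyond the same 2σ limit) is satisfied at point 3.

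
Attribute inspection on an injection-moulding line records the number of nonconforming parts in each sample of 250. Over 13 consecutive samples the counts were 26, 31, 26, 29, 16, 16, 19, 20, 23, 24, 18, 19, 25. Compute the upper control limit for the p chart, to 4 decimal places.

0.1441

p̄ = Σdᵢ / (k·n) = 292 / (13 × 250) = 0.08985
UCL = p̄ + 3·√(p̄(1−p̄)/n) = 0.08985 + 3 × √(0.08985×0.91015/250) = 0.08985 + 3 × 0.01809 = 0.14410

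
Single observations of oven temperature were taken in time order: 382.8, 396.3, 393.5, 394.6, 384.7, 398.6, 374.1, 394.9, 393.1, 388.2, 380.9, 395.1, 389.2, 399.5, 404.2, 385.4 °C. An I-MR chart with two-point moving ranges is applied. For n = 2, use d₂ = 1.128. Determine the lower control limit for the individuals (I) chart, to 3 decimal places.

X̄ = (382.8 + 396.3 + 393.5 + 394.6 + 384.7 + 398.6 + 374.1 + 394.9 + 393.1 + 388.2 + 380.9 + 395.1 + 389.2 + 399.5 + 404.2 + 385.4) / 16 = 390.9438
Moving ranges: 13.5, 2.8, 1.1, 9.9, 13.9, 24.5, 20.8, 1.8, 4.9, 7.3, 14.2, 5.9, 10.3, 4.7, 18.8; M̄R̄ = 154.4000 / 15 = 10.2933
LCL = X̄ − 3·M̄R̄/d₂ = 390.9438 − 3 × 10.2933 / 1.128 = 363.5679

363.568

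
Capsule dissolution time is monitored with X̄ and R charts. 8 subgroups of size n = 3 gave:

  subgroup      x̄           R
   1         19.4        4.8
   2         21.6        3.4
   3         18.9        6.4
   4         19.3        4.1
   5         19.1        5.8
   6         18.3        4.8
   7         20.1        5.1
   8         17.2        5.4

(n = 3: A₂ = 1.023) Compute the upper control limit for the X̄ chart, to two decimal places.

X̄̄ = (19.4 + 21.6 + 18.9 + 19.3 + 19.1 + 18.3 + 20.1 + 17.2) / 8 = 153.9000 / 8 = 19.2375
R̄ = (4.8 + 3.4 + 6.4 + 4.1 + 5.8 + 4.8 + 5.1 + 5.4) / 8 = 39.8000 / 8 = 4.9750
UCL = X̄̄ + A₂·R̄ = 19.2375 + 1.023 × 4.9750 = 24.3269

24.33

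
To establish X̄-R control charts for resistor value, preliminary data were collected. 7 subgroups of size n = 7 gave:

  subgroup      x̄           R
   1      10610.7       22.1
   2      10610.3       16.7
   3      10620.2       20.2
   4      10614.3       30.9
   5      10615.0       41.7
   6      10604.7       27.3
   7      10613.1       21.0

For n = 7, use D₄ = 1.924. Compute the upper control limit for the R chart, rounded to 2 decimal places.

49.45

R̄ = (22.1 + 16.7 + 20.2 + 30.9 + 41.7 + 27.3 + 21.0) / 7 = 179.9000 / 7 = 25.7000
UCL_R = D₄·R̄ = 1.924 × 25.7000 = 49.4468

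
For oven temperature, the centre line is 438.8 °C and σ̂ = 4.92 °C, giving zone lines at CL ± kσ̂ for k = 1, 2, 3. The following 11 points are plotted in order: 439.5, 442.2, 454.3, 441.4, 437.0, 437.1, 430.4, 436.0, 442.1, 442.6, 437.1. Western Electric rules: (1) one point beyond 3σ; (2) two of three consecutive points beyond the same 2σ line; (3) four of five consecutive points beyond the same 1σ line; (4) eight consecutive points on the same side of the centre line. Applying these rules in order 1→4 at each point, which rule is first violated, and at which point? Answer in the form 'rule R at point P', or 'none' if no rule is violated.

Zone of each point (C = within 1σ̂, B = 1σ̂–2σ̂, A = 2σ̂–3σ̂, * = beyond 3σ̂; sign = side of CL): 1:+C, 2:+C, 3:+*, 4:+C, 5:-C, 6:-C, 7:-B, 8:-C, 9:+C, 10:+C, 11:-C
Rule 1 (one point beyond the 3σ limits) is satisfied at point 3.

rule 1 at point 3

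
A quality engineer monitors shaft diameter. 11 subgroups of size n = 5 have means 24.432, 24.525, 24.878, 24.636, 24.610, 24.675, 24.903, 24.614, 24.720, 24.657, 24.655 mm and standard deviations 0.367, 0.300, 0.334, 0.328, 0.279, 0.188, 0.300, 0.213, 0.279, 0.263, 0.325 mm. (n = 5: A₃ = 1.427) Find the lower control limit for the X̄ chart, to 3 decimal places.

24.252

X̄̄ = (24.432 + 24.525 + 24.878 + 24.636 + 24.610 + 24.675 + 24.903 + 24.614 + 24.720 + 24.657 + 24.655) / 11 = 24.6641
s̄ = (0.367 + 0.300 + 0.334 + 0.328 + 0.279 + 0.188 + 0.300 + 0.213 + 0.279 + 0.263 + 0.325) / 11 = 0.2887
LCL = X̄̄ − A₃·s̄ = 24.6641 − 1.427 × 0.2887 = 24.2521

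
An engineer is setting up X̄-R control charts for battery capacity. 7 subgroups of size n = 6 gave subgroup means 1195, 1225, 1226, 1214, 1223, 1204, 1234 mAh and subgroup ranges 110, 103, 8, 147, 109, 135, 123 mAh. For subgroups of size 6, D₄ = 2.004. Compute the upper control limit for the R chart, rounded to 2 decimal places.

R̄ = (110 + 103 + 8 + 147 + 109 + 135 + 123) / 7 = 735.0000 / 7 = 105.0000
UCL_R = D₄·R̄ = 2.004 × 105.0000 = 210.4200

210.42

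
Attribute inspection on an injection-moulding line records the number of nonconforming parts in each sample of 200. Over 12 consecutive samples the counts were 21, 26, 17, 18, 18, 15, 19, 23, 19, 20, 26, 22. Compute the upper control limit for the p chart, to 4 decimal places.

0.1658

p̄ = Σdᵢ / (k·n) = 244 / (12 × 200) = 0.10167
UCL = p̄ + 3·√(p̄(1−p̄)/n) = 0.10167 + 3 × √(0.10167×0.89833/200) = 0.10167 + 3 × 0.02137 = 0.16577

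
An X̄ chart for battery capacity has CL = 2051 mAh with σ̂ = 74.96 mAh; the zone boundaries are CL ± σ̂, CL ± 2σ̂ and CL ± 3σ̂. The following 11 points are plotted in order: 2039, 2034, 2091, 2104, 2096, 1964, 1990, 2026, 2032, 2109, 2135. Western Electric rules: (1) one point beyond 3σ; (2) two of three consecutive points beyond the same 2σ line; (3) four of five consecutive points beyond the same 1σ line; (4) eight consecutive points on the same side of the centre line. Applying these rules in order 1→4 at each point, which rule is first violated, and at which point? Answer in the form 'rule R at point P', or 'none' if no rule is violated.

none

Zone of each point (C = within 1σ̂, B = 1σ̂–2σ̂, A = 2σ̂–3σ̂, * = beyond 3σ̂; sign = side of CL): 1:-C, 2:-C, 3:+C, 4:+C, 5:+C, 6:-B, 7:-C, 8:-C, 9:-C, 10:+C, 11:+B
No rule fires across all 11 points.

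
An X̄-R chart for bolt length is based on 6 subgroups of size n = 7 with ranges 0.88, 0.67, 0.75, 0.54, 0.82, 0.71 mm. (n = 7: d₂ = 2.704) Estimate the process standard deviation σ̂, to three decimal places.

R̄ = (0.88 + 0.67 + 0.75 + 0.54 + 0.82 + 0.71) / 6 = 0.7283
σ̂ = R̄ / d₂ = 0.7283 / 2.704 = 0.2694

0.269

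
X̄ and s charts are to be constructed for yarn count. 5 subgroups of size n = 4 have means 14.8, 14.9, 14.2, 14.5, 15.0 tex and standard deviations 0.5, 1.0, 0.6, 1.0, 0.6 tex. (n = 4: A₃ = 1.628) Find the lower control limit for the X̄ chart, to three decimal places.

X̄̄ = (14.8 + 14.9 + 14.2 + 14.5 + 15.0) / 5 = 14.6800
s̄ = (0.5 + 1.0 + 0.6 + 1.0 + 0.6) / 5 = 0.7400
LCL = X̄̄ − A₃·s̄ = 14.6800 − 1.628 × 0.7400 = 13.4753

13.475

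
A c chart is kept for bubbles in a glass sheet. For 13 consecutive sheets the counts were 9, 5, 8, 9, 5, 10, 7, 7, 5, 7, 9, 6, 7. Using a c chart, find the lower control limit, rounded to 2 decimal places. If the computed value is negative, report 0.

0.00

c̄ = (9 + 5 + 8 + 9 + 5 + 10 + 7 + 7 + 5 + 7 + 9 + 6 + 7) / 13 = 94 / 13 = 7.2308
LCL = c̄ − 3√c̄ = 7.2308 − 3 × 2.6890 = -0.8363 → 0 (cannot be negative)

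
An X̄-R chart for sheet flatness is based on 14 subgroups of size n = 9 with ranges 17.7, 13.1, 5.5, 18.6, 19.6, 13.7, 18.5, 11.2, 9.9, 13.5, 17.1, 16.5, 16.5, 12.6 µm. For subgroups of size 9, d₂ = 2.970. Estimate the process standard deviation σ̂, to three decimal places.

R̄ = (17.7 + 13.1 + 5.5 + 18.6 + 19.6 + 13.7 + 18.5 + 11.2 + 9.9 + 13.5 + 17.1 + 16.5 + 16.5 + 12.6) / 14 = 14.5714
σ̂ = R̄ / d₂ = 14.5714 / 2.970 = 4.9062

4.906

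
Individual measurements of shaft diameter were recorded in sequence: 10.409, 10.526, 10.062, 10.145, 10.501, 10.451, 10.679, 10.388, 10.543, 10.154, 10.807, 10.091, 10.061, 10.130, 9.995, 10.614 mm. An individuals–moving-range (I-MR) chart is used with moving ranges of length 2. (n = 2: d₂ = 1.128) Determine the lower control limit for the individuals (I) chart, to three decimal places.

9.575

X̄ = (10.409 + 10.526 + 10.062 + 10.145 + 10.501 + 10.451 + 10.679 + 10.388 + 10.543 + 10.154 + 10.807 + 10.091 + 10.061 + 10.130 + 9.995 + 10.614) / 16 = 10.3473
Moving ranges: 0.117, 0.464, 0.083, 0.356, 0.050, 0.228, 0.291, 0.155, 0.389, 0.653, 0.716, 0.030, 0.069, 0.135, 0.619; M̄R̄ = 4.3550 / 15 = 0.2903
LCL = X̄ − 3·M̄R̄/d₂ = 10.3473 − 3 × 0.2903 / 1.128 = 9.5751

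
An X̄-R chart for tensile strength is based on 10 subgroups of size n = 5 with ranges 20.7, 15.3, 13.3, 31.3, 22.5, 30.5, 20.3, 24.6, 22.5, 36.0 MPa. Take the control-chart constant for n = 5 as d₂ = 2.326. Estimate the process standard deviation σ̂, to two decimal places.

10.19

R̄ = (20.7 + 15.3 + 13.3 + 31.3 + 22.5 + 30.5 + 20.3 + 24.6 + 22.5 + 36.0) / 10 = 23.7000
σ̂ = R̄ / d₂ = 23.7000 / 2.326 = 10.1892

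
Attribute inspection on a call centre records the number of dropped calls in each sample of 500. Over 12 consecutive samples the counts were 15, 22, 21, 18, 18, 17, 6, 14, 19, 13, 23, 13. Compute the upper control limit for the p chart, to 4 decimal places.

p̄ = Σdᵢ / (k·n) = 199 / (12 × 500) = 0.03317
UCL = p̄ + 3·√(p̄(1−p̄)/n) = 0.03317 + 3 × √(0.03317×0.96683/500) = 0.03317 + 3 × 0.00801 = 0.05719

0.0572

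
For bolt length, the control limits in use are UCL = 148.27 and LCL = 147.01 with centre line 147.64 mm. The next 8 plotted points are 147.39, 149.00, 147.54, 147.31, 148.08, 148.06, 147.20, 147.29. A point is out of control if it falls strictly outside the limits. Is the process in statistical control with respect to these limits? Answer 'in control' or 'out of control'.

Compare each point to [147.01, 148.27]: sample 2 = 149.00 > UCL.

out of control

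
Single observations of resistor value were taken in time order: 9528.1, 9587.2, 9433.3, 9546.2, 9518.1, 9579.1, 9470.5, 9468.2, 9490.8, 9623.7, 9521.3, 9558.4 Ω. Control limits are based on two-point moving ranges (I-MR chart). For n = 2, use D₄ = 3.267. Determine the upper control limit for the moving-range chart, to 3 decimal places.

Moving ranges: 59.1, 153.9, 112.9, 28.1, 61.0, 108.6, 2.3, 22.6, 132.9, 102.4, 37.1; M̄R̄ = 820.9000 / 11 = 74.6273
UCL_MR = D₄·M̄R̄ = 3.267 × 74.6273 = 243.8073

243.807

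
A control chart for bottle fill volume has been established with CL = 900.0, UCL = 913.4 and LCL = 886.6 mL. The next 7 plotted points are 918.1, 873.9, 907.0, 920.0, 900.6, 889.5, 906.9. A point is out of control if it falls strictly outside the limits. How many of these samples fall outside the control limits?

Compare each point to [886.6, 913.4]: sample 1 = 918.1 > UCL; sample 2 = 873.9 < LCL; sample 4 = 920.0 > UCL.

3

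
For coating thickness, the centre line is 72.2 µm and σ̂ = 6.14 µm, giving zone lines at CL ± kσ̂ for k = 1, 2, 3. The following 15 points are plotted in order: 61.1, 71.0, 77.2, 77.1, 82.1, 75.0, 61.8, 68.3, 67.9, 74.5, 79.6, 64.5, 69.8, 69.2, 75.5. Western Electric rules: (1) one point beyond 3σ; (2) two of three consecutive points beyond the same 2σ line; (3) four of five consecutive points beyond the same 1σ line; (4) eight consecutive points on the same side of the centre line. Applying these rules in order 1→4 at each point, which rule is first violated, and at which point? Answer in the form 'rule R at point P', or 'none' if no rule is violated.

Zone of each point (C = within 1σ̂, B = 1σ̂–2σ̂, A = 2σ̂–3σ̂, * = beyond 3σ̂; sign = side of CL): 1:-B, 2:-C, 3:+C, 4:+C, 5:+B, 6:+C, 7:-B, 8:-C, 9:-C, 10:+C, 11:+B, 12:-B, 13:-C, 14:-C, 15:+C
No rule fires across all 15 points.

none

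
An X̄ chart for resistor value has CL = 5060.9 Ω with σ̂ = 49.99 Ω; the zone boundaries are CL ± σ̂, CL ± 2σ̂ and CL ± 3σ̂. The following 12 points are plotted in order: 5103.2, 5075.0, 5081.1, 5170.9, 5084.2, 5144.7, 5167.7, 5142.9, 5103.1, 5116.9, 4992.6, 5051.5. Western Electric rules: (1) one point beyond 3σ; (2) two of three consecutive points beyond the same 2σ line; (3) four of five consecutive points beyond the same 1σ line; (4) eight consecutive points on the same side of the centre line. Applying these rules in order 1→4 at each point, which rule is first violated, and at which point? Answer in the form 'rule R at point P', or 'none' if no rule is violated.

Zone of each point (C = within 1σ̂, B = 1σ̂–2σ̂, A = 2σ̂–3σ̂, * = beyond 3σ̂; sign = side of CL): 1:+C, 2:+C, 3:+C, 4:+A, 5:+C, 6:+B, 7:+A, 8:+B, 9:+C, 10:+B, 11:-B, 12:-C
Rule 3 (four of five consecutive points beyond the same 1σ limit) is satisfied at point 8.

rule 3 at point 8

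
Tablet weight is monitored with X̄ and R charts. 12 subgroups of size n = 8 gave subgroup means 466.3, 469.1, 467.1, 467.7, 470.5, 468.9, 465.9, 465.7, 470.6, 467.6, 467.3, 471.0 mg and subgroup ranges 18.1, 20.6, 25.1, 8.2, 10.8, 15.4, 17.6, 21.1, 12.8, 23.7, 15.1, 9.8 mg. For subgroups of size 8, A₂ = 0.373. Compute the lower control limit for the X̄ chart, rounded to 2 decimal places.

461.98

X̄̄ = (466.3 + 469.1 + 467.1 + 467.7 + 470.5 + 468.9 + 465.9 + 465.7 + 470.6 + 467.6 + 467.3 + 471.0) / 12 = 5617.7000 / 12 = 468.1417
R̄ = (18.1 + 20.6 + 25.1 + 8.2 + 10.8 + 15.4 + 17.6 + 21.1 + 12.8 + 23.7 + 15.1 + 9.8) / 12 = 198.3000 / 12 = 16.5250
LCL = X̄̄ − A₂·R̄ = 468.1417 − 0.373 × 16.5250 = 461.9778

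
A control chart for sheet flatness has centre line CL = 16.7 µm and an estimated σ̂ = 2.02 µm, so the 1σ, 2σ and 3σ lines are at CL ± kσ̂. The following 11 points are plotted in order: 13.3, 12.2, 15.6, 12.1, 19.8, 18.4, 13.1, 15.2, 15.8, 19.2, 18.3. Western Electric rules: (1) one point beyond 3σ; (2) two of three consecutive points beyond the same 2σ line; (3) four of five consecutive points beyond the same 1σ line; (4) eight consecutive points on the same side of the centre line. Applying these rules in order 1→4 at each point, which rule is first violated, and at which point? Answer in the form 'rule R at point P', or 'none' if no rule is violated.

rule 2 at point 4

Zone of each point (C = within 1σ̂, B = 1σ̂–2σ̂, A = 2σ̂–3σ̂, * = beyond 3σ̂; sign = side of CL): 1:-B, 2:-A, 3:-C, 4:-A, 5:+B, 6:+C, 7:-B, 8:-C, 9:-C, 10:+B, 11:+C
Rule 2 (two of three consecutive points beyond the same 2σ limit) is satisfied at point 4.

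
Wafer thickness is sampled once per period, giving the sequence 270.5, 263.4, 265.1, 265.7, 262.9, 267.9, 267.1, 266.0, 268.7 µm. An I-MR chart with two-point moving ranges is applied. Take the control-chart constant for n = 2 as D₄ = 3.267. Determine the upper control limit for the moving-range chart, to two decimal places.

Moving ranges: 7.1, 1.7, 0.6, 2.8, 5.0, 0.8, 1.1, 2.7; M̄R̄ = 21.8000 / 8 = 2.7250
UCL_MR = D₄·M̄R̄ = 3.267 × 2.7250 = 8.9026

8.90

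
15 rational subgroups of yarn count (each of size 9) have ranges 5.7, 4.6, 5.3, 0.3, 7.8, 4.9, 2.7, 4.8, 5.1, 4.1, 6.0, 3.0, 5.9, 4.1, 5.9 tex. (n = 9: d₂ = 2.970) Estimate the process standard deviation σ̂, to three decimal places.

R̄ = (5.7 + 4.6 + 5.3 + 0.3 + 7.8 + 4.9 + 2.7 + 4.8 + 5.1 + 4.1 + 6.0 + 3.0 + 5.9 + 4.1 + 5.9) / 15 = 4.6800
σ̂ = R̄ / d₂ = 4.6800 / 2.970 = 1.5758

1.576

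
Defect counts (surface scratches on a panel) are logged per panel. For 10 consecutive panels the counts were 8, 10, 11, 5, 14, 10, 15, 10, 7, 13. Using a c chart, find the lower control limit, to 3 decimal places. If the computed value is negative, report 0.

c̄ = (8 + 10 + 11 + 5 + 14 + 10 + 15 + 10 + 7 + 13) / 10 = 103 / 10 = 10.3000
LCL = c̄ − 3√c̄ = 10.3000 − 3 × 3.2094 = 0.6719

0.672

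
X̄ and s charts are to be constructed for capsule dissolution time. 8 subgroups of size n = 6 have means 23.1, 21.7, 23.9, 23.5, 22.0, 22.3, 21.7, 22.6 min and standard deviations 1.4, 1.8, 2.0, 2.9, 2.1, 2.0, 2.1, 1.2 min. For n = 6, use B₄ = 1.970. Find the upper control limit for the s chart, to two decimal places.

3.82

s̄ = (1.4 + 1.8 + 2.0 + 2.9 + 2.1 + 2.0 + 2.1 + 1.2) / 8 = 1.9375
UCL_s = B₄·s̄ = 1.970 × 1.9375 = 3.8169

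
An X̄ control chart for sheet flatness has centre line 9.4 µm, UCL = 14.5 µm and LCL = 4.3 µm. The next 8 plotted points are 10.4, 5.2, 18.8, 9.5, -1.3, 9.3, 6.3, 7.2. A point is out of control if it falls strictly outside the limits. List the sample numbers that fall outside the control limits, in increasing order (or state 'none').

3, 5

Compare each point to [4.3, 14.5]: sample 3 = 18.8 > UCL; sample 5 = -1.3 < LCL.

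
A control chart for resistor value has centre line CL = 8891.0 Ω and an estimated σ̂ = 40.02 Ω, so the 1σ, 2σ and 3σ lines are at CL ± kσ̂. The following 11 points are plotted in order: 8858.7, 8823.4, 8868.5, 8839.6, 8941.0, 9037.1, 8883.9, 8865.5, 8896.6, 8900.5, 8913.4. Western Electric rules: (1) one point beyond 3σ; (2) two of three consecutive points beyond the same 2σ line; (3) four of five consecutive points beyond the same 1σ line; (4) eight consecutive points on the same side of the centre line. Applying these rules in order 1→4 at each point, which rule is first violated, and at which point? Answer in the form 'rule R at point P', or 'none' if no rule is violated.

Zone of each point (C = within 1σ̂, B = 1σ̂–2σ̂, A = 2σ̂–3σ̂, * = beyond 3σ̂; sign = side of CL): 1:-C, 2:-B, 3:-C, 4:-B, 5:+B, 6:+*, 7:-C, 8:-C, 9:+C, 10:+C, 11:+C
Rule 1 (one point beyond the 3σ limits) is satisfied at point 6.

rule 1 at point 6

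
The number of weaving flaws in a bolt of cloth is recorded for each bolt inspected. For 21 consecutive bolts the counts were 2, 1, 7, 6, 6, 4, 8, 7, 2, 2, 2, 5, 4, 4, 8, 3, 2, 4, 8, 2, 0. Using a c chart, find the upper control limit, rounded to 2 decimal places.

c̄ = (2 + 1 + 7 + 6 + 6 + 4 + 8 + 7 + 2 + 2 + 2 + 5 + 4 + 4 + 8 + 3 + 2 + 4 + 8 + 2 + 0) / 21 = 87 / 21 = 4.1429
UCL = c̄ + 3√c̄ = 4.1429 + 3 × √4.1429 = 4.1429 + 3 × 2.0354 = 10.2491

10.25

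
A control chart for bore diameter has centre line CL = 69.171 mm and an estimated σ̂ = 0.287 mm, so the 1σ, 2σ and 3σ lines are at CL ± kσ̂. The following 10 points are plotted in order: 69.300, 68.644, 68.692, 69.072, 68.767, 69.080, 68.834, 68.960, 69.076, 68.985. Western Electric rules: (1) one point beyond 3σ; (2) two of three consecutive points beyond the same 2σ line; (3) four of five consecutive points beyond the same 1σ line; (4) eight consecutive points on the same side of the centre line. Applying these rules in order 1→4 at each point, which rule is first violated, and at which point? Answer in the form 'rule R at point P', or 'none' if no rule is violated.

rule 4 at point 9

Zone of each point (C = within 1σ̂, B = 1σ̂–2σ̂, A = 2σ̂–3σ̂, * = beyond 3σ̂; sign = side of CL): 1:+C, 2:-B, 3:-B, 4:-C, 5:-B, 6:-C, 7:-B, 8:-C, 9:-C, 10:-C
Rule 4 (eight consecutive points on the same side of the centre line) is satisfied at point 9.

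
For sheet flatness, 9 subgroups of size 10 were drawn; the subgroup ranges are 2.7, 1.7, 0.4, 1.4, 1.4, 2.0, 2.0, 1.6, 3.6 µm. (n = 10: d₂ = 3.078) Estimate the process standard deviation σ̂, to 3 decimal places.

0.606

R̄ = (2.7 + 1.7 + 0.4 + 1.4 + 1.4 + 2.0 + 2.0 + 1.6 + 3.6) / 9 = 1.8667
σ̂ = R̄ / d₂ = 1.8667 / 3.078 = 0.6065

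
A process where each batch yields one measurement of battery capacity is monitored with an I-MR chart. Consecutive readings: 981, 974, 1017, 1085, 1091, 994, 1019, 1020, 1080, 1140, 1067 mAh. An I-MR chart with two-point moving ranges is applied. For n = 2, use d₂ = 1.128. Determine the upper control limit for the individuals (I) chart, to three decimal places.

1159.567

X̄ = (981 + 974 + 1017 + 1085 + 1091 + 994 + 1019 + 1020 + 1080 + 1140 + 1067) / 11 = 1042.5455
Moving ranges: 7, 43, 68, 6, 97, 25, 1, 60, 60, 73; M̄R̄ = 440.0000 / 10 = 44.0000
UCL = X̄ + 3·M̄R̄/d₂ = 1042.5455 + 3 × 44.0000 / 1.128 = 1159.5667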